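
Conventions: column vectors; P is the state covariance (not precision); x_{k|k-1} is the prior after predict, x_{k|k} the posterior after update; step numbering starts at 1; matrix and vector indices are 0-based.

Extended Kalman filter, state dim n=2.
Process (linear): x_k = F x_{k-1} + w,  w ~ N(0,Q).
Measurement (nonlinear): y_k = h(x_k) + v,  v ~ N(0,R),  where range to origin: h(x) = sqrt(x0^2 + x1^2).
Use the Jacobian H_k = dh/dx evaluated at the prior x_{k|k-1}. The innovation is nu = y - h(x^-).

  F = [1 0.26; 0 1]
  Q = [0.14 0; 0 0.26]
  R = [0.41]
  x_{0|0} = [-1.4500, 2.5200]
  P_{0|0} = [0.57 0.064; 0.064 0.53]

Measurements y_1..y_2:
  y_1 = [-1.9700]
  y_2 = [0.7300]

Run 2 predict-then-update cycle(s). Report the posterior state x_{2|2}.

x_post = [-0.6521, -0.3883]

step 1: x^-=[-0.7948, 2.5200]  P^-=[0.7791 0.2018; 0.2018 0.7900]  H_jac=[-0.3008 0.9537]  S=[1.0832]  K=[-0.0387; 0.6395]  nu=[-4.6124]  x^+=[-0.6164, -0.4295]  P^+=[0.7775 0.2286; 0.2286 0.3470]
step 2: x^-=[-0.7281, -0.4295]  P^-=[1.0598 0.3188; 0.3188 0.6070]  H_jac=[-0.8613 -0.5081]  S=[1.6320]  K=[-0.6586; -0.3573]  nu=[-0.1154]  x^+=[-0.6521, -0.3883]  P^+=[0.3520 -0.0652; -0.0652 0.3987]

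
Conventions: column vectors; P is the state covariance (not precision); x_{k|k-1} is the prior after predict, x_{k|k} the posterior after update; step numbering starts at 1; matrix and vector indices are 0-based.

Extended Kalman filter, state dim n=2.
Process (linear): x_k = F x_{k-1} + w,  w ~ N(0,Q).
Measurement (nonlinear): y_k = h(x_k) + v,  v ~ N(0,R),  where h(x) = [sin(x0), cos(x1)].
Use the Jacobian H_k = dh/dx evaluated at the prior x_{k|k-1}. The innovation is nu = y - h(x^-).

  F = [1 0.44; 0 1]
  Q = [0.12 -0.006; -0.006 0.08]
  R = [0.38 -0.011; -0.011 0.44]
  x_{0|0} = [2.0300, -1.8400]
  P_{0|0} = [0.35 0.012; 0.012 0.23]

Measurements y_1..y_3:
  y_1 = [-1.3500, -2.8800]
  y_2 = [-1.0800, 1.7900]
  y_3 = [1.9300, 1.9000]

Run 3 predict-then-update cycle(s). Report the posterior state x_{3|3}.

x_post = [-4.3076, -2.8804]

step 1: x^-=[1.2204, -1.8400]  P^-=[0.5251 0.1072; 0.1072 0.3100]  H_jac=[0.3433 0.0000; 0.0000 0.9640]  S=[0.4419 0.0245; 0.0245 0.7281]  K=[0.4008 0.1285; 0.0607 0.4084]  nu=[-2.2892, -2.6140]  x^+=[-0.0329, -3.0465]  P^+=[0.4396 0.0541; 0.0541 0.1857]
step 2: x^-=[-1.3734, -3.0465]  P^-=[0.6431 0.1298; 0.1298 0.2657]  H_jac=[0.1961 0.0000; 0.0000 0.0950]  S=[0.4047 -0.0086; -0.0086 0.4424]  K=[0.3124 0.0339; 0.0641 0.0583]  nu=[-0.0994, 2.7855]  x^+=[-1.3099, -2.8904]  P^+=[0.6033 0.1210; 0.1210 0.2626]
step 3: x^-=[-2.5817, -2.8904]  P^-=[0.8806 0.2305; 0.2305 0.3426]  H_jac=[-0.8473 0.0000; 0.0000 0.2485]  S=[1.0122 -0.0595; -0.0595 0.4612]  K=[-0.7354 0.0293; -0.1835 0.1609]  nu=[2.4611, 2.8686]  x^+=[-4.3076, -2.8804]  P^+=[0.3302 0.0844; 0.0844 0.2931]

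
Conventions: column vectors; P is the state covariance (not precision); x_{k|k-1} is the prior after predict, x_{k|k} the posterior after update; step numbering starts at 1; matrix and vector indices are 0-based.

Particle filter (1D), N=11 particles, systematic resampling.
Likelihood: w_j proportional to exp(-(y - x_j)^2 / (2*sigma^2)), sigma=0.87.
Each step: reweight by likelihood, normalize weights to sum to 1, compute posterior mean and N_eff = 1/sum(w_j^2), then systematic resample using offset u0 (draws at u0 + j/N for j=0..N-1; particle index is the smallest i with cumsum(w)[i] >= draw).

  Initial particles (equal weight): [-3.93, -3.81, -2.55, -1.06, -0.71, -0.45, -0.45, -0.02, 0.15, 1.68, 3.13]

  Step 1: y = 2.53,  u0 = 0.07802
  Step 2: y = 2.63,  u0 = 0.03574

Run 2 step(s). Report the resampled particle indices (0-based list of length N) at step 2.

resampled_idx = [0, 1, 3, 4, 5, 6, 7, 7, 8, 9, 10]

step 1: w=[0.0000, 0.0000, 0.0000, 0.0001, 0.0007, 0.0019, 0.0019, 0.0094, 0.0163, 0.4270, 0.5426]  mean=2.4155  Neff=2.0960  idx=[9, 9, 9, 9, 9, 10, 10, 10, 10, 10, 10]
step 2: w=[0.0703, 0.0703, 0.0703, 0.0703, 0.0703, 0.1081, 0.1081, 0.1081, 0.1081, 0.1081, 0.1081]  mean=2.6206  Neff=10.5465  idx=[0, 1, 3, 4, 5, 6, 7, 7, 8, 9, 10]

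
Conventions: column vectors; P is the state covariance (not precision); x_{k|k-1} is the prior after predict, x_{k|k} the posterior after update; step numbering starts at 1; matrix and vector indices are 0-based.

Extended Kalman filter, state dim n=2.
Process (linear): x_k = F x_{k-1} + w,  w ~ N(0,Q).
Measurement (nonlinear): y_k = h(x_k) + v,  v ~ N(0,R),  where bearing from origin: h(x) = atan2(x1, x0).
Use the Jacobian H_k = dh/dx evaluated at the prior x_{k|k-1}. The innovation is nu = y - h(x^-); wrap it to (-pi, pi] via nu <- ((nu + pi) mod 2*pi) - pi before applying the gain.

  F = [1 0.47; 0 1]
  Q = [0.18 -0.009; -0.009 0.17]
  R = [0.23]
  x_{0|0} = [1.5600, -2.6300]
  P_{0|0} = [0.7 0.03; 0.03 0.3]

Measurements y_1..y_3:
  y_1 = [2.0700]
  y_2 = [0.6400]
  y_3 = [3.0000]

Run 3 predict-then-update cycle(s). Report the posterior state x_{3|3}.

x_post = [-5.1616, -3.8470]

step 1: x^-=[0.3239, -2.6300]  P^-=[0.9745 0.1620; 0.1620 0.4700]  H_jac=[0.3745 0.0461]  S=[0.3733]  K=[0.9977; 0.2206]  nu=[-2.7649]  x^+=[-2.4348, -3.2400]  P^+=[0.6029 0.0798; 0.0798 0.4518]
step 2: x^-=[-3.9576, -3.2400]  P^-=[0.9577 0.2832; 0.2832 0.6218]  H_jac=[0.1239 -0.1513]  S=[0.2483]  K=[0.3052; -0.2376]  nu=[3.0956]  x^+=[-3.0129, -3.9755]  P^+=[0.9346 0.3012; 0.3012 0.6078]
step 3: x^-=[-4.8814, -3.9755]  P^-=[1.5320 0.5779; 0.5779 0.7778]  H_jac=[0.1003 -0.1232]  S=[0.2429]  K=[0.3396; -0.1557]  nu=[-0.8251]  x^+=[-5.1616, -3.8470]  P^+=[1.5040 0.5907; 0.5907 0.7719]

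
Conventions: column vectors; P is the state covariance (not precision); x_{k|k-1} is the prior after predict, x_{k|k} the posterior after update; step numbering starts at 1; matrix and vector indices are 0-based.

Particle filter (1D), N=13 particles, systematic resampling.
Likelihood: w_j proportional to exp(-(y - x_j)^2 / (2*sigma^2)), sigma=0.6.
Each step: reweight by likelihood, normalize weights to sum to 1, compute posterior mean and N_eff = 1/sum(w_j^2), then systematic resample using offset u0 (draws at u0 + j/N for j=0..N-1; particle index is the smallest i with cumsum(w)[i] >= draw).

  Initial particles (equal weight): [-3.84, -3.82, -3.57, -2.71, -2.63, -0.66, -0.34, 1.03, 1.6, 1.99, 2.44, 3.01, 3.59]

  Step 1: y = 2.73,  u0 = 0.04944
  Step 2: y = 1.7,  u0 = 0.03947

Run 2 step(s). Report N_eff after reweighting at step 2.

N_eff = 7.2701

step 1: w=[0.0000, 0.0000, 0.0000, 0.0000, 0.0000, 0.0000, 0.0000, 0.0065, 0.0606, 0.1669, 0.3178, 0.3203, 0.1279]  mean=2.6345  Neff=3.9756  idx=[8, 9, 9, 10, 10, 10, 10, 11, 11, 11, 11, 12, 12]
step 2: w=[0.1965, 0.1773, 0.1773, 0.0931, 0.0931, 0.0931, 0.0931, 0.0184, 0.0184, 0.0184, 0.0184, 0.0014, 0.0014]  mean=2.1605  Neff=7.2701  idx=[0, 0, 0, 1, 1, 2, 2, 3, 4, 4, 5, 6, 9]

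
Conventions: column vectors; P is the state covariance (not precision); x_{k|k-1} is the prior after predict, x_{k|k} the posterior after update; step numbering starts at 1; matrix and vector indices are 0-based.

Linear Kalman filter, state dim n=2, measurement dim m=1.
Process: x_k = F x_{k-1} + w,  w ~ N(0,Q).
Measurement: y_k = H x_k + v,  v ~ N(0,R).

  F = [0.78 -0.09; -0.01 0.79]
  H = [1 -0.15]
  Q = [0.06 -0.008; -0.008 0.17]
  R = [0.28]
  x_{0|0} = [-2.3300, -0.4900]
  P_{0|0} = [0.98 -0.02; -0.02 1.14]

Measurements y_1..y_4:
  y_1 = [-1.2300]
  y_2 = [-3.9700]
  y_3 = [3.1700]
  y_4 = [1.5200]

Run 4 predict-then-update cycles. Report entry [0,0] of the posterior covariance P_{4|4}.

P_post[0,0] = 0.0808

step 1: x^-=[-1.7733, -0.3638]  P^-=[0.6683 -0.1090; -0.1090 0.8819]  S=[1.0008]  K=[0.6841; -0.2411]  nu=[0.4887]  x^+=[-1.4390, -0.4816]  P^+=[0.1999 0.0560; 0.0560 0.8237]
step 2: x^-=[-1.0791, -0.3661]  P^-=[0.1804 -0.0335; -0.0335 0.6832]  S=[0.4859]  K=[0.3817; -0.2799]  nu=[-2.9459]  x^+=[-2.2036, 0.4586]  P^+=[0.1096 0.0184; 0.0184 0.6451]
step 3: x^-=[-1.7601, 0.3843]  P^-=[0.1294 -0.0434; -0.0434 0.5723]  S=[0.4352]  K=[0.3121; -0.2969]  nu=[4.9877]  x^+=[-0.2032, -1.0966]  P^+=[0.0869 -0.0030; -0.0030 0.5340]
step 4: x^-=[-0.0598, -0.8643]  P^-=[0.1176 -0.0485; -0.0485 0.5033]  S=[0.4235]  K=[0.2950; -0.2928]  nu=[1.4501]  x^+=[0.3680, -1.2889]  P^+=[0.0808 -0.0119; -0.0119 0.4670]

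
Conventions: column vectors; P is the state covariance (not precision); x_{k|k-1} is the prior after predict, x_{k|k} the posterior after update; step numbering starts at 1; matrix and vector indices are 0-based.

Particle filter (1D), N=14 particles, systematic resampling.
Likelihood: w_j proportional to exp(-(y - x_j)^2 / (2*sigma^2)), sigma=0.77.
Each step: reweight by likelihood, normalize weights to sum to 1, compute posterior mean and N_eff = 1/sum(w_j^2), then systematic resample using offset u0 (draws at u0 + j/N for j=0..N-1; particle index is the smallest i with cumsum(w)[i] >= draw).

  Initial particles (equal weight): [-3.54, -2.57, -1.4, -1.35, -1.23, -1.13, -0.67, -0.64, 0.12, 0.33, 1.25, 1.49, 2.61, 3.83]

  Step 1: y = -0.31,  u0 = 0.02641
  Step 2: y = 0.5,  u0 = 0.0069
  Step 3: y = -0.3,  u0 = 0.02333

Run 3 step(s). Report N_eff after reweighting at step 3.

N_eff = 13.5705

step 1: w=[0.0000, 0.0025, 0.0679, 0.0743, 0.0906, 0.1049, 0.1658, 0.1687, 0.1583, 0.1310, 0.0238, 0.0120, 0.0001, 0.0000]  mean=-0.5408  Neff=7.7978  idx=[2, 3, 4, 5, 5, 6, 6, 7, 7, 7, 8, 8, 9, 9]
step 2: w=[0.0083, 0.0097, 0.0139, 0.0185, 0.0185, 0.0548, 0.0548, 0.0581, 0.0581, 0.0581, 0.1539, 0.1539, 0.1697, 0.1697]  mean=-0.1197  Neff=8.1879  idx=[0, 5, 6, 7, 8, 10, 10, 11, 11, 11, 12, 12, 13, 13]
step 3: w=[0.0324, 0.0801, 0.0801, 0.0815, 0.0815, 0.0774, 0.0774, 0.0774, 0.0774, 0.0774, 0.0643, 0.0643, 0.0643, 0.0643]  mean=-0.1256  Neff=13.5705  idx=[0, 1, 2, 3, 4, 5, 6, 7, 8, 9, 9, 11, 12, 13]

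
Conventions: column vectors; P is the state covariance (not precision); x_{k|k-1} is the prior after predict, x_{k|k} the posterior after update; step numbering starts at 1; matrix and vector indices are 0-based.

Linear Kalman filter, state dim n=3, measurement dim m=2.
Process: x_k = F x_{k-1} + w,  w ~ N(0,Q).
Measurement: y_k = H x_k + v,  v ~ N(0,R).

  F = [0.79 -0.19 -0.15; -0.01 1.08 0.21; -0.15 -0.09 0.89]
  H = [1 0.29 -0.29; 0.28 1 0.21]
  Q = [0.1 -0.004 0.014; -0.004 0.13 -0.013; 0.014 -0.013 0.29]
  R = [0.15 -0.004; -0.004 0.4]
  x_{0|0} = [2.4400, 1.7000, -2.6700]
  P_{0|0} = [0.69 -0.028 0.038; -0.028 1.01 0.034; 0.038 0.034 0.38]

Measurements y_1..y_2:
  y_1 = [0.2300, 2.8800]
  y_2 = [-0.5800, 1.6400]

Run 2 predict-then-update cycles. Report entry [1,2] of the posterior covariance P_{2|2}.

P_post[1,2] = -0.1012

step 1: x^-=[2.0051, 1.2509, -2.8953]  P^-=[0.5770 -0.2531 -0.0777; -0.2531 1.3408 -0.0041; -0.0777 -0.0041 0.5984]  S=[0.7890 0.2272; 0.2272 1.6598]  K=[0.7136 -0.1627; -0.0486 0.7712; -0.3511 0.1082]  nu=[-2.9775, 1.6757]  x^+=[-0.3924, 2.6878, -1.6686]  P^+=[0.1840 -0.1444 0.1186; -0.1444 0.3687 -0.0933; 0.1186 -0.0933 0.4989]
step 2: x^-=[-0.5704, 2.5564, -1.6681]  P^-=[0.2492 -0.1816 0.0387; -0.1816 0.5424 -0.0248; 0.0387 -0.0248 0.6717]  S=[0.3778 -0.0035; -0.0035 0.8840]  K=[0.4896 -0.1153; -0.0402 0.5500; -0.4310 0.1421]  nu=[-1.2347, -0.4064]  x^+=[-1.1281, 2.3825, -1.1937]  P^+=[0.1465 -0.1171 0.1333; -0.1171 0.2742 -0.1012; 0.1333 -0.1012 0.5832]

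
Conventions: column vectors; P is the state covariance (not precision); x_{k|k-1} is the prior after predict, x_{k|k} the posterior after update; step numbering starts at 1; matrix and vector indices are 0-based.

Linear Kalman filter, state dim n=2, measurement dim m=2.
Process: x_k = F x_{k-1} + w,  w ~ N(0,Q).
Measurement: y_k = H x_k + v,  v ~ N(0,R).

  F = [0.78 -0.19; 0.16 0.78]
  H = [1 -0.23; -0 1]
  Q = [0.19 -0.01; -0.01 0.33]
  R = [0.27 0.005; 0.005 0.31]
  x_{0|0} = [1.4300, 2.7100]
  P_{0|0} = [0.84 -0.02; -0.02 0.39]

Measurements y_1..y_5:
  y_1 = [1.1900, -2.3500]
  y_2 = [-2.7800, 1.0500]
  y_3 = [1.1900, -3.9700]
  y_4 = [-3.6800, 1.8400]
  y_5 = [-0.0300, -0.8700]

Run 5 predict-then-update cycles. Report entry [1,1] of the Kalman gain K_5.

step 1: x^-=[0.6005, 2.3426]  P^-=[0.7211 0.0255; 0.0255 0.5838]  S=[1.0102 -0.1038; -0.1038 0.8938]  K=[0.7195 0.1121; -0.0411 0.6484]  nu=[1.1283, -4.6926]  x^+=[0.8865, -0.7464]  P^+=[0.2036 0.0383; 0.0383 0.2008]
step 2: x^-=[0.8332, -0.4403]  P^-=[0.3098 0.0078; 0.0078 0.4669]  S=[0.6009 -0.0946; -0.0946 0.7769]  K=[0.5242 0.0739; -0.0725 0.5922]  nu=[-3.7145, 1.4903]  x^+=[-1.0037, 0.7116]  P^+=[0.1478 0.0255; 0.0255 0.1832]
step 3: x^-=[-0.9181, 0.3944]  P^-=[0.2790 -0.0040; -0.0040 0.4516]  S=[0.5747 -0.1028; -0.1028 0.7616]  K=[0.4981 0.0621; -0.0836 0.5817]  nu=[2.1988, -4.3644]  x^+=[-0.0937, -2.3280]  P^+=[0.1398 0.0217; 0.0217 0.1799]
step 4: x^-=[0.3693, -1.8309]  P^-=[0.2751 -0.0067; -0.0067 0.4485]  S=[0.5719 -0.1048; -0.1048 0.7585]  K=[0.4946 0.0596; -0.0858 0.5794]  nu=[-4.4704, 3.6709]  x^+=[-1.6233, 0.6797]  P^+=[0.1387 0.0209; 0.0209 0.1792]
step 5: x^-=[-1.3953, 0.2705]  P^-=[0.2746 -0.0071; -0.0071 0.4478]  S=[0.5716 -0.1051; -0.1051 0.7578]  K=[0.4942 0.0591; -0.0862 0.5790]  nu=[1.4275, -1.1405]  x^+=[-0.7573, -0.5129]  P^+=[0.1385 0.0208; 0.0208 0.1790]

K[1,1] = 0.5790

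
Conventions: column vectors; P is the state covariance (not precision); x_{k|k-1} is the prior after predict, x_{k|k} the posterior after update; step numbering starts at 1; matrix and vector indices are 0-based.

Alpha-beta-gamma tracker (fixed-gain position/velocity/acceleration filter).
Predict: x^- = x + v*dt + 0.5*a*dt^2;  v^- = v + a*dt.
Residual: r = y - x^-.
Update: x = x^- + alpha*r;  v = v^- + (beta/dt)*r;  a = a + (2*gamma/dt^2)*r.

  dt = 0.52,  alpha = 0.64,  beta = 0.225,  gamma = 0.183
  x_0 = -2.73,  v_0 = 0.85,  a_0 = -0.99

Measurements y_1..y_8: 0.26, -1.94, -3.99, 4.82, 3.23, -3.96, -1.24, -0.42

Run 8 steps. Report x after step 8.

x_post = -1.3181

step 1: x_pred=-2.4218  r=2.6818  x^+=-0.7055  v^+=1.4956  a^+=2.6400
step 2: x_pred=0.4292  r=-2.3692  x^+=-1.0871  v^+=1.8433  a^+=-0.5668
step 3: x_pred=-0.2052  r=-3.7848  x^+=-2.6275  v^+=-0.0891  a^+=-5.6897
step 4: x_pred=-3.4430  r=8.2630  x^+=1.8453  v^+=0.5276  a^+=5.4948
step 5: x_pred=2.8626  r=0.3674  x^+=3.0977  v^+=3.5439  a^+=5.9921
step 6: x_pred=5.7507  r=-9.7107  x^+=-0.4642  v^+=2.4580  a^+=-7.1518
step 7: x_pred=-0.1529  r=-1.0871  x^+=-0.8486  v^+=-1.7313  a^+=-8.6232
step 8: x_pred=-2.9148  r=2.4948  x^+=-1.3181  v^+=-5.1359  a^+=-5.2465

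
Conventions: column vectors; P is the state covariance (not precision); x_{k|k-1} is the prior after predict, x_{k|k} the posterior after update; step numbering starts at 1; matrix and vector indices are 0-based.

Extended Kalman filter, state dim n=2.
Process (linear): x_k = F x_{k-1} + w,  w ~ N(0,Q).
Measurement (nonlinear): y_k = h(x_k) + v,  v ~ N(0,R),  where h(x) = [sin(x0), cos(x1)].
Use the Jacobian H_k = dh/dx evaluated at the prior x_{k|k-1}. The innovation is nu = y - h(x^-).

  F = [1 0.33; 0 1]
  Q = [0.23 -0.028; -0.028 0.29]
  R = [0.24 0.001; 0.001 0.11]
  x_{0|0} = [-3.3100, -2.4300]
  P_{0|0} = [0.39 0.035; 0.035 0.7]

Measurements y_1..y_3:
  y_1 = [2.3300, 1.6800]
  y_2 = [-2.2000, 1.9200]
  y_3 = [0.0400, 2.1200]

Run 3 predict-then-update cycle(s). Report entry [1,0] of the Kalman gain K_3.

K[1,0] = 0.0275

step 1: x^-=[-4.1119, -2.4300]  P^-=[0.7193 0.2380; 0.2380 0.9900]  H_jac=[-0.5650 0.0000; 0.0000 0.6530]  S=[0.4697 -0.0868; -0.0868 0.5322]  K=[-0.8367 0.1556; -0.0637 1.2044]  nu=[1.5049, 2.4373]  x^+=[-4.9919, 0.4097]  P^+=[0.3551 0.0249; 0.0249 0.2028]
step 2: x^-=[-4.8567, 0.4097]  P^-=[0.6236 0.0638; 0.0638 0.4928]  H_jac=[0.1438 0.0000; 0.0000 -0.3983]  S=[0.2529 -0.0027; -0.0027 0.1882]  K=[0.3533 -0.1301; 0.0253 -1.0427]  nu=[-3.1896, 1.0027]  x^+=[-6.1139, -0.7167]  P^+=[0.5886 0.0351; 0.0351 0.2879]
step 3: x^-=[-6.3505, -0.7167]  P^-=[0.8731 0.1021; 0.1021 0.5779]  H_jac=[0.9977 0.0000; 0.0000 0.6569]  S=[1.1092 0.0679; 0.0679 0.3594]  K=[0.7830 0.0386; 0.0275 1.0511]  nu=[0.1072, 1.3660]  x^+=[-6.2137, 0.7221]  P^+=[0.1884 0.0077; 0.0077 0.1761]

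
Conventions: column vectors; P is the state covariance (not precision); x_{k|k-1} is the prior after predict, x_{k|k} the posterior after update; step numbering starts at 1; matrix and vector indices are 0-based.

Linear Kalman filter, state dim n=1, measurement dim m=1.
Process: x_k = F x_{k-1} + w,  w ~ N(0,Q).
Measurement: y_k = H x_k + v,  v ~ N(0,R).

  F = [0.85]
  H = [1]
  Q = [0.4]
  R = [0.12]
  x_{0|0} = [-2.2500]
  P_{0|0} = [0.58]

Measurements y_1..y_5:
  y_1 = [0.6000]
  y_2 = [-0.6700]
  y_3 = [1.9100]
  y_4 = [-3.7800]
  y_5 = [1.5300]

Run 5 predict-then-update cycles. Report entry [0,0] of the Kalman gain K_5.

step 1: x^-=[-1.9125]  P^-=[0.8190]  S=[0.9390]  K=[0.8722]  nu=[2.5125]  x^+=[0.2789]  P^+=[0.1047]
step 2: x^-=[0.2371]  P^-=[0.4756]  S=[0.5956]  K=[0.7985]  nu=[-0.9071]  x^+=[-0.4872]  P^+=[0.0958]
step 3: x^-=[-0.4142]  P^-=[0.4692]  S=[0.5892]  K=[0.7963]  nu=[2.3242]  x^+=[1.4367]  P^+=[0.0956]
step 4: x^-=[1.2212]  P^-=[0.4690]  S=[0.5890]  K=[0.7963]  nu=[-5.0012]  x^+=[-2.7612]  P^+=[0.0956]
step 5: x^-=[-2.3470]  P^-=[0.4690]  S=[0.5890]  K=[0.7963]  nu=[3.8770]  x^+=[0.7402]  P^+=[0.0956]

K[0,0] = 0.7963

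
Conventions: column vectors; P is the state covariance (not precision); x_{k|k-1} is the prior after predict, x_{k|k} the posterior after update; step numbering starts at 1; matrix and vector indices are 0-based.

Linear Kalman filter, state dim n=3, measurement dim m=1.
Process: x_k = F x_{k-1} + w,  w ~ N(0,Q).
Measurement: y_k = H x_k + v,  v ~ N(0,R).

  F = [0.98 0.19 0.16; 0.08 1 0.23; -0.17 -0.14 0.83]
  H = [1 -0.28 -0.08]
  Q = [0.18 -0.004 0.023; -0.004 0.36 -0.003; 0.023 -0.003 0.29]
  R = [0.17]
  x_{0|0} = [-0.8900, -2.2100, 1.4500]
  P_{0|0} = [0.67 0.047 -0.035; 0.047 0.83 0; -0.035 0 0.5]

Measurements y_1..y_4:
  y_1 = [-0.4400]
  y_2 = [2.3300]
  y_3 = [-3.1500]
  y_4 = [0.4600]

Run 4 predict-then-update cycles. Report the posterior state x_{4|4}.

x_post = [-0.3711, -0.8812, 1.7888]

step 1: x^-=[-1.0601, -1.9477, 1.6642]  P^-=[0.8728 0.2631 -0.0798; 0.2631 1.2270 -0.0423; -0.0798 -0.0423 0.6822]  S=[1.0069]  K=[0.8000; -0.0766; -0.1217]  nu=[0.2079]  x^+=[-0.8938, -1.9636, 1.6389]  P^+=[0.2284 0.3247 0.0182; 0.3247 1.2211 -0.0517; 0.0182 -0.0517 0.6673]
step 2: x^-=[-0.9868, -1.6582, 1.7871]  P^-=[0.5840 0.5875 -0.0066; 0.5875 1.6467 -0.1493; -0.0066 -0.1493 0.8026]  S=[0.5536]  K=[0.7587; 0.2499; -0.0525]  nu=[2.9955]  x^+=[1.2859, -0.9097, 1.6300]  P^+=[0.2653 0.4825 0.0154; 0.4825 1.6121 -0.1420; 0.0154 -0.1420 0.8010]
step 3: x^-=[1.3481, -0.4320, 1.2617]  P^-=[0.6894 0.8075 -0.0466; 0.8075 2.0286 -0.2797; -0.0466 -0.2797 0.9327]  S=[0.5671]  K=[0.8235; 0.4617; -0.0756]  nu=[-4.5181]  x^+=[-2.3725, -2.5182, 1.6035]  P^+=[0.3048 0.5919 -0.0113; 0.5919 1.9077 -0.2599; -0.0113 -0.2599 0.9295]
step 4: x^-=[-2.5469, -2.3392, 2.0867]  P^-=[0.7665 0.9500 -0.0994; 0.9500 2.2936 -0.4117; -0.0994 -0.4117 1.0683]  S=[0.5886]  K=[0.8638; 0.5788; -0.1183]  nu=[2.5189]  x^+=[-0.3711, -0.8812, 1.7888]  P^+=[0.3273 0.6557 -0.0393; 0.6557 2.0964 -0.3714; -0.0393 -0.3714 1.0600]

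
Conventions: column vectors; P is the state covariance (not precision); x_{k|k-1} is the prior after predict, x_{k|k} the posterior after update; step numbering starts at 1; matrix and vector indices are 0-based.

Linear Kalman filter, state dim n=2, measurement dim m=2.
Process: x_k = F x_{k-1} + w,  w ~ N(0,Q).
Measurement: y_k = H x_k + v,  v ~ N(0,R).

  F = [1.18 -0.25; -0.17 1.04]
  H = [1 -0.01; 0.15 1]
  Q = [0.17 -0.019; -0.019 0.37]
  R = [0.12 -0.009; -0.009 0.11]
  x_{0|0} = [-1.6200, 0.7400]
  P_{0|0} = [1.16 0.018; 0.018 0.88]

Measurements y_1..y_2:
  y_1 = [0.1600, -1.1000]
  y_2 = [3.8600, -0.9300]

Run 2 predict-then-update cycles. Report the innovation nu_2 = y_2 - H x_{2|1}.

step 1: x^-=[-2.0966, 1.0450]  P^-=[1.8296 -0.4576; -0.4576 1.3490]  S=[1.9589 -0.2050; -0.2050 1.3628]  K=[0.9370 0.0065; -0.1445 0.9177]  nu=[2.2671, -1.8305]  x^+=[0.0157, -0.9624]  P^+=[0.1121 -0.0245; -0.0245 0.1059]
step 2: x^-=[0.2592, -1.0036]  P^-=[0.3472 -0.1002; -0.1002 0.4965]  S=[0.4693 -0.0619; -0.0619 0.5842]  K=[0.7416 -0.0037; -0.1170 0.8117]  nu=[3.5908, 0.0347]  x^+=[2.9218, -1.3955]  P^+=[0.0888 -0.0204; -0.0204 0.0934]

innov = [3.5908, 0.0347]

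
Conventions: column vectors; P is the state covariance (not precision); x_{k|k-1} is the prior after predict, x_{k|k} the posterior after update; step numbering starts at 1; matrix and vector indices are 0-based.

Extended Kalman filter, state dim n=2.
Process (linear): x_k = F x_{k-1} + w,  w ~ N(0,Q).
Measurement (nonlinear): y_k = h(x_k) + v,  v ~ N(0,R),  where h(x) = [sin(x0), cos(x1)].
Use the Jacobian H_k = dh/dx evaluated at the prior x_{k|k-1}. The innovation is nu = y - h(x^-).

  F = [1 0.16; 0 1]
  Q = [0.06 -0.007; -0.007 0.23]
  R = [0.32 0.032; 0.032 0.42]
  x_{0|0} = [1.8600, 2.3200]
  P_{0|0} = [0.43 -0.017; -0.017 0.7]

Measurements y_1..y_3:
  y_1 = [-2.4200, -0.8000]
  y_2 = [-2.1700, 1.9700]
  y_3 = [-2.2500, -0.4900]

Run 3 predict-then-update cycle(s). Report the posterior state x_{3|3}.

step 1: x^-=[2.2312, 2.3200]  P^-=[0.5025 0.0880; 0.0880 0.9300]  H_jac=[-0.6134 0.0000; 0.0000 -0.7322]  S=[0.5091 0.0715; 0.0715 0.9186]  K=[-0.6022 -0.0233; -0.0019 -0.7411]  nu=[-3.2097, -0.1189]  x^+=[4.1669, 2.4143]  P^+=[0.3154 0.0397; 0.0397 0.4252]
step 2: x^-=[4.5532, 2.4143]  P^-=[0.3989 0.1007; 0.1007 0.6552]  H_jac=[-0.1585 0.0000; 0.0000 -0.6649]  S=[0.3300 0.0426; 0.0426 0.7096]  K=[-0.1808 -0.0835; 0.0311 -0.6157]  nu=[-1.1826, 2.7170]  x^+=[4.5403, 0.7045]  P^+=[0.3819 0.0614; 0.0614 0.3875]
step 3: x^-=[4.6530, 0.7045]  P^-=[0.4715 0.1164; 0.1164 0.6175]  H_jac=[-0.0594 0.0000; 0.0000 -0.6477]  S=[0.3217 0.0365; 0.0365 0.6790]  K=[-0.0749 -0.1070; 0.0456 -0.5914]  nu=[-1.2518, -1.2519]  x^+=[4.8807, 1.3879]  P^+=[0.4613 0.0731; 0.0731 0.3813]

x_post = [4.8807, 1.3879]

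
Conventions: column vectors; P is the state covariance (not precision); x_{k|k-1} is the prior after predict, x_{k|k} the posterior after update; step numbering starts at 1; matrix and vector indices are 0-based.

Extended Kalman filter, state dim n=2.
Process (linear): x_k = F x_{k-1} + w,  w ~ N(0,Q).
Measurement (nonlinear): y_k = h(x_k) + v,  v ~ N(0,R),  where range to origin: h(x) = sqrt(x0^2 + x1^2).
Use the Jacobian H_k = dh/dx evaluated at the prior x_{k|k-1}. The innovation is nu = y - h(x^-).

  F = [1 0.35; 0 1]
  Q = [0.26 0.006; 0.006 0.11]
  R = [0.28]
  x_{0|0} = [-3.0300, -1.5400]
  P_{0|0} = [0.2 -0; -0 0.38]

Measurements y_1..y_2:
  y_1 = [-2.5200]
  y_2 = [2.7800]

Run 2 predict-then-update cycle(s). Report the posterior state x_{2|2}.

x_post = [1.1766, 1.8098]

step 1: x^-=[-3.5690, -1.5400]  P^-=[0.5066 0.1390; 0.1390 0.4900]  H_jac=[-0.9182 -0.3962]  S=[0.8851]  K=[-0.5877; -0.3635]  nu=[-6.4071]  x^+=[0.1965, 0.7892]  P^+=[0.2008 -0.0501; -0.0501 0.3730]
step 2: x^-=[0.4727, 0.7892]  P^-=[0.4715 0.0865; 0.0865 0.4830]  H_jac=[0.5139 0.8579]  S=[0.8362]  K=[0.3784; 0.5487]  nu=[1.8601]  x^+=[1.1766, 1.8098]  P^+=[0.3517 -0.0872; -0.0872 0.2313]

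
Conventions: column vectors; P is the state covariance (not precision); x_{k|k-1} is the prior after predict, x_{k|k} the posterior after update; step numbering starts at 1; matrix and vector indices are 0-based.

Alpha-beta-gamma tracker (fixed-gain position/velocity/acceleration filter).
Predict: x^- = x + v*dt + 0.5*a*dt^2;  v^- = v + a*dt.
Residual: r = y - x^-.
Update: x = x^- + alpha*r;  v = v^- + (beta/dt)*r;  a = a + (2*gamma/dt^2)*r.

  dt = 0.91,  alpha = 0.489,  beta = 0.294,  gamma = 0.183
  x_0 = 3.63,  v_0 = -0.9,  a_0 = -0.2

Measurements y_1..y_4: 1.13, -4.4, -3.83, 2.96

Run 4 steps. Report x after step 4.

x_post = -4.2096

step 1: x_pred=2.7282  r=-1.5982  x^+=1.9467  v^+=-1.5983  a^+=-0.9064
step 2: x_pred=0.1169  r=-4.5169  x^+=-2.0919  v^+=-3.8824  a^+=-2.9027
step 3: x_pred=-6.8267  r=2.9967  x^+=-5.3613  v^+=-5.5557  a^+=-1.5782
step 4: x_pred=-11.0705  r=14.0305  x^+=-4.2096  v^+=-2.4590  a^+=4.6229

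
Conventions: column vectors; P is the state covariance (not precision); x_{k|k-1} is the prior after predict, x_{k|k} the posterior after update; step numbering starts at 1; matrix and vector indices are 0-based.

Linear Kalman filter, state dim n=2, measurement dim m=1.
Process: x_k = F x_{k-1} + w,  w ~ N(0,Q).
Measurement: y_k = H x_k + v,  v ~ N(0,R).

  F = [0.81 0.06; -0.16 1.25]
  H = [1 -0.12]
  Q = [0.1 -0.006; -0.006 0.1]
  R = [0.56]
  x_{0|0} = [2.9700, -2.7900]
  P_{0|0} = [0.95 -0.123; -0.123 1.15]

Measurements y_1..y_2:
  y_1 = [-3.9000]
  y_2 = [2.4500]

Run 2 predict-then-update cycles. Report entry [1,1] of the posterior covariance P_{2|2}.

step 1: x^-=[2.2383, -3.9627]  P^-=[0.7155 -0.1662; -0.1662 1.9704]  S=[1.3437]  K=[0.5473; -0.2997]  nu=[-6.6138]  x^+=[-1.3814, -1.9808]  P^+=[0.3130 0.0542; 0.0542 1.8497]
step 2: x^-=[-1.2378, -2.2549]  P^-=[0.3173 0.1465; 0.1465 2.9765]  S=[0.8850]  K=[0.3386; -0.2381]  nu=[3.4172]  x^+=[-0.0806, -3.0685]  P^+=[0.2158 0.2178; 0.2178 2.9264]

P_post[1,1] = 2.9264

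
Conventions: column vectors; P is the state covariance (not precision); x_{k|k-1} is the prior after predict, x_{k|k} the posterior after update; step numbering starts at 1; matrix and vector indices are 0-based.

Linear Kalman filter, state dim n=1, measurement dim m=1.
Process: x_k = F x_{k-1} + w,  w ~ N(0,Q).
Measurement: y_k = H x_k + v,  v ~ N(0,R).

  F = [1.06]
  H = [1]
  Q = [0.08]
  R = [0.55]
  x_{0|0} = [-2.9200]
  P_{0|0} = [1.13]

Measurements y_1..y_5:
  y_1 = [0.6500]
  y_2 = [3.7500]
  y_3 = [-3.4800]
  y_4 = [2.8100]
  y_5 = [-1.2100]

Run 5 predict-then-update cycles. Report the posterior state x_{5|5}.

x_post = [0.0851]

step 1: x^-=[-3.0952]  P^-=[1.3497]  S=[1.8997]  K=[0.7105]  nu=[3.7452]  x^+=[-0.4343]  P^+=[0.3908]
step 2: x^-=[-0.4604]  P^-=[0.5191]  S=[1.0691]  K=[0.4855]  nu=[4.2104]  x^+=[1.5839]  P^+=[0.2670]
step 3: x^-=[1.6789]  P^-=[0.3800]  S=[0.9300]  K=[0.4086]  nu=[-5.1589]  x^+=[-0.4292]  P^+=[0.2247]
step 4: x^-=[-0.4549]  P^-=[0.3325]  S=[0.8825]  K=[0.3768]  nu=[3.2649]  x^+=[0.7753]  P^+=[0.2072]
step 5: x^-=[0.8218]  P^-=[0.3128]  S=[0.8628]  K=[0.3626]  nu=[-2.0318]  x^+=[0.0851]  P^+=[0.1994]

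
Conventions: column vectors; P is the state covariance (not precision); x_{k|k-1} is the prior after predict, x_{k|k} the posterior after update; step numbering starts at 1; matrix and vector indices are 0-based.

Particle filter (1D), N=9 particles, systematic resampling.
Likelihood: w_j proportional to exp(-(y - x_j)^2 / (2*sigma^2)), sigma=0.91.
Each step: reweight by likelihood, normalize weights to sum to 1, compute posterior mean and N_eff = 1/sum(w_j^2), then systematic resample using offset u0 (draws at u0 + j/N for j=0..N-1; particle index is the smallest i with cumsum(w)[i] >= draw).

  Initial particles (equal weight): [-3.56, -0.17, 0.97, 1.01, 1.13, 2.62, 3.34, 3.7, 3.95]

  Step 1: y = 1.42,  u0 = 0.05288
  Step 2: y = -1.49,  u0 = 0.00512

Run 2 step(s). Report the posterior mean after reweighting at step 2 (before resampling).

step 1: w=[0.0000, 0.0613, 0.2494, 0.2547, 0.2679, 0.1182, 0.0304, 0.0122, 0.0059]  mean=1.2713  Neff=4.5939  idx=[1, 2, 2, 3, 3, 4, 4, 4, 5]
step 2: w=[0.7062, 0.0524, 0.0524, 0.0464, 0.0464, 0.0320, 0.0320, 0.0320, 0.0001]  mean=0.1842  Neff=1.9547  idx=[0, 0, 0, 0, 0, 0, 0, 2, 4]

post_mean = 0.1842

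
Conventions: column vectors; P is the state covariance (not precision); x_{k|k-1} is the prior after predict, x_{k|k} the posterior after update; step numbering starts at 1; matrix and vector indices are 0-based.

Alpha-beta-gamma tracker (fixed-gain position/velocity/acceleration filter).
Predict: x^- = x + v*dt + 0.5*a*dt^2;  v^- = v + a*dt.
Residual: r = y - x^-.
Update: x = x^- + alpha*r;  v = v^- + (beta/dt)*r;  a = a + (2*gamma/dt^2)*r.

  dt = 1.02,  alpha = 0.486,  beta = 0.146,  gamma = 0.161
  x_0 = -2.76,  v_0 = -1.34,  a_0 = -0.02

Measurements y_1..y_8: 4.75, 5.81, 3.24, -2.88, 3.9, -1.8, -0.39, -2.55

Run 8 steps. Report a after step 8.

a_post = -1.5198

step 1: x_pred=-4.1372  r=8.8872  x^+=0.1820  v^+=-0.0883  a^+=2.7306
step 2: x_pred=1.5123  r=4.2977  x^+=3.6010  v^+=3.3120  a^+=4.0607
step 3: x_pred=9.0916  r=-5.8516  x^+=6.2477  v^+=6.6163  a^+=2.2496
step 4: x_pred=14.1666  r=-17.0466  x^+=5.8820  v^+=6.4709  a^+=-3.0263
step 5: x_pred=10.9080  r=-7.0080  x^+=7.5021  v^+=2.3810  a^+=-5.1952
step 6: x_pred=7.2282  r=-9.0282  x^+=2.8405  v^+=-4.2104  a^+=-7.9894
step 7: x_pred=-5.6102  r=5.2202  x^+=-3.0732  v^+=-11.6124  a^+=-6.3738
step 8: x_pred=-18.2334  r=15.6834  x^+=-10.6113  v^+=-15.8688  a^+=-1.5198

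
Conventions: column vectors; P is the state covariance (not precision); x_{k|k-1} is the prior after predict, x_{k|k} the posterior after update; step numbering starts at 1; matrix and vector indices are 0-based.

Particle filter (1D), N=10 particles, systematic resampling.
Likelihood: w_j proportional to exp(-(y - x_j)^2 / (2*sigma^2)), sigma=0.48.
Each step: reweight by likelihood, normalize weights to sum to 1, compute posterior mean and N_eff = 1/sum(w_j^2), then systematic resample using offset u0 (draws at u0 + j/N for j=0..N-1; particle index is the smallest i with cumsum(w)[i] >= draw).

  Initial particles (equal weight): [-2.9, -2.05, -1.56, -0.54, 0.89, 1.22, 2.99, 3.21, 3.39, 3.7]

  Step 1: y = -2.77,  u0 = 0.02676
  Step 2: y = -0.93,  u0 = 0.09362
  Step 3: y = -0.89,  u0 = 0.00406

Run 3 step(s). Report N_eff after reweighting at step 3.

step 1: w=[0.7246, 0.2440, 0.0313, 0.0000, 0.0000, 0.0000, 0.0000, 0.0000, 0.0000, 0.0000]  mean=-2.6505  Neff=1.7077  idx=[0, 0, 0, 0, 0, 0, 0, 1, 1, 1]
step 2: w=[0.0011, 0.0011, 0.0011, 0.0011, 0.0011, 0.0011, 0.0011, 0.3308, 0.3308, 0.3308]  mean=-2.0566  Neff=3.0470  idx=[7, 7, 7, 8, 8, 8, 9, 9, 9, 9]
step 3: w=[0.1000, 0.1000, 0.1000, 0.1000, 0.1000, 0.1000, 0.1000, 0.1000, 0.1000, 0.1000]  mean=-2.0500  Neff=10.0000  idx=[0, 1, 2, 3, 4, 5, 6, 7, 8, 9]

N_eff = 10.0000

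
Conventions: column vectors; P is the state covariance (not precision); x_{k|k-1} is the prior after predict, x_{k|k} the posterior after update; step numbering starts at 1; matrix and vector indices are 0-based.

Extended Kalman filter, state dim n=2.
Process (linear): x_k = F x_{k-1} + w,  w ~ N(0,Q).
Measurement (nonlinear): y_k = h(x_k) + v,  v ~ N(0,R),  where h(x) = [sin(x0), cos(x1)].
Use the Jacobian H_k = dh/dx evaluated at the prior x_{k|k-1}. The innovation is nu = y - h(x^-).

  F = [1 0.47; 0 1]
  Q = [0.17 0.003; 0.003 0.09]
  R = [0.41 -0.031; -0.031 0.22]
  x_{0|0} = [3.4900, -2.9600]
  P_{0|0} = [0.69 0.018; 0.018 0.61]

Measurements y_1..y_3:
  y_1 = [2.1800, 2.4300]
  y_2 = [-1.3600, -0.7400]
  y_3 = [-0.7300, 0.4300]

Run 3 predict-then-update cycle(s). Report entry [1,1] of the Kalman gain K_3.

K[1,1] = 0.5052

step 1: x^-=[2.0988, -2.9600]  P^-=[1.0117 0.3077; 0.3077 0.7000]  H_jac=[-0.5038 0.0000; 0.0000 0.1806]  S=[0.6668 -0.0590; -0.0590 0.2428]  K=[-0.7605 0.0441; -0.1905 0.4743]  nu=[1.3162, 3.4136]  x^+=[1.2483, -1.5917]  P^+=[0.6216 0.1842; 0.1842 0.6105]
step 2: x^-=[0.5002, -1.5917]  P^-=[1.0996 0.4742; 0.4742 0.7005]  H_jac=[0.8775 0.0000; 0.0000 0.9998]  S=[1.2567 0.3850; 0.3850 0.9202]  K=[0.6997 0.2225; 0.1123 0.7141]  nu=[-1.8396, -0.7191]  x^+=[-0.9469, -2.3118]  P^+=[0.3191 0.0273; 0.0273 0.1537]
step 3: x^-=[-2.0334, -2.3118]  P^-=[0.5486 0.1025; 0.1025 0.2437]  H_jac=[-0.4463 0.0000; 0.0000 0.7378]  S=[0.5193 -0.0647; -0.0647 0.3526]  K=[-0.4552 0.1308; -0.0251 0.5052]  nu=[0.1649, 1.1051]  x^+=[-1.9639, -1.7577]  P^+=[0.4273 0.0581; 0.0581 0.1517]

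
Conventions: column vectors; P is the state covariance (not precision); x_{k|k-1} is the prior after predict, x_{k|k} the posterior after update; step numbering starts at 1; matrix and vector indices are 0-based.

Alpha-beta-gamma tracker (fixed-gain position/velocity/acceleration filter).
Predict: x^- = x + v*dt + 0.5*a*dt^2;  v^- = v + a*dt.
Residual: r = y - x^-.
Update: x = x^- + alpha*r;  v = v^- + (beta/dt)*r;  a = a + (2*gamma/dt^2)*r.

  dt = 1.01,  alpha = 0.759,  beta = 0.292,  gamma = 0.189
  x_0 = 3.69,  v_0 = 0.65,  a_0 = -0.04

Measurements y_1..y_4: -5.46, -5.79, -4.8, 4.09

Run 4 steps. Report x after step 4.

x_post = -0.0598

step 1: x_pred=4.3261  r=-9.7861  x^+=-3.1016  v^+=-2.2196  a^+=-3.6663
step 2: x_pred=-7.2134  r=1.4234  x^+=-6.1330  v^+=-5.5111  a^+=-3.1388
step 3: x_pred=-13.3002  r=8.5002  x^+=-6.8485  v^+=-6.2238  a^+=0.0109
step 4: x_pred=-13.1290  r=17.2190  x^+=-0.0598  v^+=-1.2346  a^+=6.3915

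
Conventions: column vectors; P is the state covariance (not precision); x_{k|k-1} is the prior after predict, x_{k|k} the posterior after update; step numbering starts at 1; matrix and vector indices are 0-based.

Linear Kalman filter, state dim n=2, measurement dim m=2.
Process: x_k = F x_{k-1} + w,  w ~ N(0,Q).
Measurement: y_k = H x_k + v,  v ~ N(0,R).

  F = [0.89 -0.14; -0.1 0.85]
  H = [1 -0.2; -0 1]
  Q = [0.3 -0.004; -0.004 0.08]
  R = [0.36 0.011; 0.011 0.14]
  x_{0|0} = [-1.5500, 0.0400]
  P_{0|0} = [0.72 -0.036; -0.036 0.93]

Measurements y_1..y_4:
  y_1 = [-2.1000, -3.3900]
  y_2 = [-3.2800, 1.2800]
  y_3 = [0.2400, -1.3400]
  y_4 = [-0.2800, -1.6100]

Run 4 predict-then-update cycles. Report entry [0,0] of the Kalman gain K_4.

step 1: x^-=[-1.3851, 0.1890]  P^-=[0.8975 -0.2065; -0.2065 0.7652]  S=[1.3707 -0.3485; -0.3485 0.9052]  K=[0.6949 0.0395; -0.0525 0.8251]  nu=[-0.6771, -3.5790]  x^+=[-1.9969, -2.7286]  P^+=[0.2532 0.0132; 0.0132 0.1149]
step 2: x^-=[-1.3952, -2.1196]  P^-=[0.4996 -0.0301; -0.0301 0.1633]  S=[0.8781 -0.0517; -0.0517 0.3033]  K=[0.5757 -0.0009; -0.0401 0.5316]  nu=[-2.3087, 3.3996]  x^+=[-2.7275, -0.2197]  P^+=[0.2085 0.0062; 0.0062 0.0740]
step 3: x^-=[-2.3967, 0.0860]  P^-=[0.4650 -0.0266; -0.0266 0.1345]  S=[0.8411 -0.0425; -0.0425 0.2745]  K=[0.5587 -0.0104; -0.0391 0.4839]  nu=[2.6539, -1.4260]  x^+=[-0.8991, -0.7079]  P^+=[0.2020 0.0047; 0.0047 0.0673]
step 4: x^-=[-0.7011, -0.5118]  P^-=[0.4601 -0.0264; -0.0264 0.1299]  S=[0.8359 -0.0413; -0.0413 0.2699]  K=[0.5562 -0.0125; -0.0391 0.4752]  nu=[0.3187, -1.0982]  x^+=[-0.5101, -1.0462]  P^+=[0.2010 0.0044; 0.0044 0.0661]

K[0,0] = 0.5562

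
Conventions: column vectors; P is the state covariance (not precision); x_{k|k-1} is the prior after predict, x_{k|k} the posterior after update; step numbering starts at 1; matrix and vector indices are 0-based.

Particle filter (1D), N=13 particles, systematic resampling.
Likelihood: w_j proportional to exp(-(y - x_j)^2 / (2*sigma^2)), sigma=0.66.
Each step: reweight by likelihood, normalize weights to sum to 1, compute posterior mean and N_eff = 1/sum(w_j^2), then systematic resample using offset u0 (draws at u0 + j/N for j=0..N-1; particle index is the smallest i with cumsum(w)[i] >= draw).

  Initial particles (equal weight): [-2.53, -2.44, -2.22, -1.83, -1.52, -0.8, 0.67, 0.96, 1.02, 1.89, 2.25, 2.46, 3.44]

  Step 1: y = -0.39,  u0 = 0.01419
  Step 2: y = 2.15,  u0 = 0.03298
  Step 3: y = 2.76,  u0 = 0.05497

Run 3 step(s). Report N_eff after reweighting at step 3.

step 1: w=[0.0031, 0.0048, 0.0127, 0.0549, 0.1369, 0.4889, 0.1633, 0.0732, 0.0605, 0.0015, 0.0002, 0.0001, 0.0000]  mean=-0.5024  Neff=3.3710  idx=[2, 4, 4, 5, 5, 5, 5, 5, 5, 6, 6, 6, 7]
step 2: w=[0.0000, 0.0000, 0.0000, 0.0001, 0.0001, 0.0001, 0.0001, 0.0001, 0.0001, 0.1840, 0.1840, 0.1840, 0.4475]  mean=0.7988  Neff=3.3140  idx=[9, 9, 10, 10, 10, 11, 11, 12, 12, 12, 12, 12, 12]
step 3: w=[0.0346, 0.0346, 0.0346, 0.0346, 0.0346, 0.0346, 0.0346, 0.1263, 0.1263, 0.1263, 0.1263, 0.1263, 0.1263]  mean=0.8898  Neff=9.6068  idx=[1, 3, 6, 7, 7, 8, 9, 9, 10, 10, 11, 12, 12]

N_eff = 9.6068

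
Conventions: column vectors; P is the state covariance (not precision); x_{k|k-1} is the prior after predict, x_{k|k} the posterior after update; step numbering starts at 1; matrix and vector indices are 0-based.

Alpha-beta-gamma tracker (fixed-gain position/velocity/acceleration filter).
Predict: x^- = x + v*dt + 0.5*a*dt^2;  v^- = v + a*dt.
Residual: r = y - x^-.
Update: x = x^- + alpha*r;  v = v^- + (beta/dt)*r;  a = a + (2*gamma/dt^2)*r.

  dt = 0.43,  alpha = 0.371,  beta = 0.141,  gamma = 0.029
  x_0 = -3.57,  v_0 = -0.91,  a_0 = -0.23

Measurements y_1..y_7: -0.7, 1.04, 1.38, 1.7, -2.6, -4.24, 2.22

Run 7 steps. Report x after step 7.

step 1: x_pred=-3.9826  r=3.2826  x^+=-2.7647  v^+=0.0675  a^+=0.7997
step 2: x_pred=-2.6618  r=3.7018  x^+=-1.2884  v^+=1.6252  a^+=1.9609
step 3: x_pred=-0.4083  r=1.7883  x^+=0.2552  v^+=3.0548  a^+=2.5218
step 4: x_pred=1.8018  r=-0.1018  x^+=1.7641  v^+=4.1058  a^+=2.4899
step 5: x_pred=3.7597  r=-6.3597  x^+=1.4003  v^+=3.0910  a^+=0.4950
step 6: x_pred=2.7752  r=-7.0152  x^+=0.1725  v^+=1.0035  a^+=-1.7056
step 7: x_pred=0.4464  r=1.7736  x^+=1.1044  v^+=0.8517  a^+=-1.1492

x_post = 1.1044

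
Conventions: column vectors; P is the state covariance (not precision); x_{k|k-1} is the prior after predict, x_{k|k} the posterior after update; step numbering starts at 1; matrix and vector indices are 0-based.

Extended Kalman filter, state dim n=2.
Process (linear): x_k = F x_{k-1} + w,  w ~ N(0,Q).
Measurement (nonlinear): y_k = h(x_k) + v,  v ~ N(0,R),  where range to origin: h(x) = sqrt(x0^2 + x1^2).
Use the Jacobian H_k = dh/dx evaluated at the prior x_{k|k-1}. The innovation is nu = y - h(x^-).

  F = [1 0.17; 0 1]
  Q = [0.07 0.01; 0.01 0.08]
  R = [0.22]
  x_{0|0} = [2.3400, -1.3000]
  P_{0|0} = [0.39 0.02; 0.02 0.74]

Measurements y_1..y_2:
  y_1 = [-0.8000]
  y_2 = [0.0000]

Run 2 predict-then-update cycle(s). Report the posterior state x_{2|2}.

x_post = [0.1717, -0.1560]

step 1: x^-=[2.1190, -1.3000]  P^-=[0.4882 0.1558; 0.1558 0.8200]  H_jac=[0.8524 -0.5229]  S=[0.6600]  K=[0.5070; -0.4485]  nu=[-3.2860]  x^+=[0.4530, 0.1737]  P^+=[0.3185 0.3059; 0.3059 0.6873]
step 2: x^-=[0.4825, 0.1737]  P^-=[0.5124 0.4327; 0.4327 0.7673]  H_jac=[0.9409 0.3387]  S=[1.0374]  K=[0.6060; 0.6430]  nu=[-0.5128]  x^+=[0.1717, -0.1560]  P^+=[0.1314 0.0285; 0.0285 0.3384]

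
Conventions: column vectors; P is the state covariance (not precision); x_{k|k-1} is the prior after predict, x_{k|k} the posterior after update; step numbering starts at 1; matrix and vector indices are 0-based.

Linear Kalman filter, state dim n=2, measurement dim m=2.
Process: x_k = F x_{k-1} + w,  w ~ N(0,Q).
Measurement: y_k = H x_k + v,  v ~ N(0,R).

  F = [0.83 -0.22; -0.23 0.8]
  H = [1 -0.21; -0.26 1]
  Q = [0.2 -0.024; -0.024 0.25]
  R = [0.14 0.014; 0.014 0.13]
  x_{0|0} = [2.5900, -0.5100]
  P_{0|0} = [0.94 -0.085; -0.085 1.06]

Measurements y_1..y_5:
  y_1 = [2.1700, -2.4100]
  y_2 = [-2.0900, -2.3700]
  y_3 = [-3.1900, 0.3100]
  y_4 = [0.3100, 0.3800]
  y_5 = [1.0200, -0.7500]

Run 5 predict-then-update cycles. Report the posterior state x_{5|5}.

step 1: x^-=[2.2619, -1.0037]  P^-=[0.9299 -0.4507; -0.4507 1.0094]  S=[1.3037 -0.9151; -0.9151 1.4367]  K=[0.8094 0.0335; 0.0761 0.8327]  nu=[-0.3027, -0.8182]  x^+=[1.9895, -1.7081]  P^+=[0.1238 0.0479; 0.0479 0.1218]
step 2: x^-=[2.0270, -1.8240]  P^-=[0.2737 -0.0349; -0.0349 0.3169]  S=[0.4423 -0.1605; -0.1605 0.4835]  K=[0.6319 -0.0096; 0.0174 0.6799]  nu=[-4.5001, -0.0189]  x^+=[-0.8163, -1.9153]  P^+=[0.0951 0.0323; 0.0323 0.0970]
step 3: x^-=[-0.2562, -1.3445]  P^-=[0.2584 -0.0361; -0.0361 0.3052]  S=[0.4271 -0.1554; -0.1554 0.4715]  K=[0.6172 -0.0157; 0.0092 0.6703]  nu=[-3.2161, 1.5879]  x^+=[-2.2660, -0.3097]  P^+=[0.0926 0.0307; 0.0307 0.0952]
step 4: x^-=[-1.8127, 0.2734]  P^-=[0.2572 -0.0365; -0.0365 0.3046]  S=[0.4260 -0.1554; -0.1554 0.4710]  K=[0.6158 -0.0164; 0.0083 0.6696]  nu=[2.1801, -0.3647]  x^+=[-0.4641, 0.0473]  P^+=[0.0924 0.0305; 0.0305 0.0951]
step 5: x^-=[-0.3956, 0.1446]  P^-=[0.2571 -0.0366; -0.0366 0.3045]  S=[0.4259 -0.1554; -0.1554 0.4709]  K=[0.6157 -0.0165; 0.0082 0.6696]  nu=[1.4460, -0.9975]  x^+=[0.5111, -0.5114]  P^+=[0.0924 0.0305; 0.0305 0.0951]

x_post = [0.5111, -0.5114]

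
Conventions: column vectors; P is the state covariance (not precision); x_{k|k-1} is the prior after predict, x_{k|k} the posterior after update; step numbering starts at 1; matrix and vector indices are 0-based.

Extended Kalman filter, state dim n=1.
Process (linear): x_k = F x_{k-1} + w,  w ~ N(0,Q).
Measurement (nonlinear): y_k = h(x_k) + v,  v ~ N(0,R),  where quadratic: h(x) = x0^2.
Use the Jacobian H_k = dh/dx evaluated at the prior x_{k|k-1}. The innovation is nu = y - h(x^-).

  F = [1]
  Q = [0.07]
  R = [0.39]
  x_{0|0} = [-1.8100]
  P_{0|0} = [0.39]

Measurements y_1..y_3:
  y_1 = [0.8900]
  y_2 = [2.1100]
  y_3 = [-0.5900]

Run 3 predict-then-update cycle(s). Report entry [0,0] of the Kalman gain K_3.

step 1: x^-=[-1.8100]  P^-=[0.4600]  H_jac=[-3.6200]  S=[6.4180]  K=[-0.2595]  nu=[-2.3861]  x^+=[-1.1909]  P^+=[0.0280]
step 2: x^-=[-1.1909]  P^-=[0.0980]  H_jac=[-2.3818]  S=[0.9457]  K=[-0.2467]  nu=[0.6917]  x^+=[-1.3616]  P^+=[0.0404]
step 3: x^-=[-1.3616]  P^-=[0.1104]  H_jac=[-2.7231]  S=[1.2086]  K=[-0.2487]  nu=[-2.4439]  x^+=[-0.7537]  P^+=[0.0356]

K[0,0] = -0.2487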